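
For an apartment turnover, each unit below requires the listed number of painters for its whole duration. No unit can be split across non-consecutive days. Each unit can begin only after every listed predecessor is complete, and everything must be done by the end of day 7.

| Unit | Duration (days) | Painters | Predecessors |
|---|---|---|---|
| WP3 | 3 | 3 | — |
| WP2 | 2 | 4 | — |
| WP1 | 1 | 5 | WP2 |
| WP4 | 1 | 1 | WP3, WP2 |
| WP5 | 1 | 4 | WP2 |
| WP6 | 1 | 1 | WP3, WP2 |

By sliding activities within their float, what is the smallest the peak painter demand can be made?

6

Early-start (WP3@1, WP2@1, WP1@3, WP4@4, WP5@3, WP6@4) gives peak 12: d1:7  d2:7  d3:12  d4:2  d5:0  d6:0  d7:0.
Shift WP2→4, WP1→6, WP4→6, WP5→7, WP6→7.
Schedule WP3@1, WP2@4, WP1@6, WP4@6, WP5@7, WP6@7: d1:3  d2:3  d3:3  d4:4  d5:4  d6:6  d7:5 — peak 6.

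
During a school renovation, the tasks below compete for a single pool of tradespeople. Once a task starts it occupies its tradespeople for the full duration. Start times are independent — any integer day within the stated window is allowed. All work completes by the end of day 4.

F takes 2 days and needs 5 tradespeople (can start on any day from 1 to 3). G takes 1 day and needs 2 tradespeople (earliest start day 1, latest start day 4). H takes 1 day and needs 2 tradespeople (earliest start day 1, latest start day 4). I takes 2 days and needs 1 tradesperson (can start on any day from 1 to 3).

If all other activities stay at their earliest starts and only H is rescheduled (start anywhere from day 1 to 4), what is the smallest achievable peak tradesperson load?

8

H@1: d1:10  d2:6  d3:0  d4:0 → peak 10
H@2: d1:8  d2:8  d3:0  d4:0 → peak 8
H@3: d1:8  d2:6  d3:2  d4:0 → peak 8
H@4: d1:8  d2:6  d3:0  d4:2 → peak 8
Best is H@2, peak 8.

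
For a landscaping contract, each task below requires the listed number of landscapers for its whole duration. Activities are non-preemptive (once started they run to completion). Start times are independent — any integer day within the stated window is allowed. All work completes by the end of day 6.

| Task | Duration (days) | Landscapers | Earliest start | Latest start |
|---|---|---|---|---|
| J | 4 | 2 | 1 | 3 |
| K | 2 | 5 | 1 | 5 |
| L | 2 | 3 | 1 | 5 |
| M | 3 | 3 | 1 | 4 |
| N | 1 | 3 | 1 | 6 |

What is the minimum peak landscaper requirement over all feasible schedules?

7

Early-start (J@1, K@1, L@1, M@1, N@1) gives peak 16: d1:16  d2:13  d3:5  d4:2  d5:0  d6:0.
Shift L→5, M→3, N→6.
Schedule J@1, K@1, L@5, M@3, N@6: d1:7  d2:7  d3:5  d4:5  d5:6  d6:6 — peak 7.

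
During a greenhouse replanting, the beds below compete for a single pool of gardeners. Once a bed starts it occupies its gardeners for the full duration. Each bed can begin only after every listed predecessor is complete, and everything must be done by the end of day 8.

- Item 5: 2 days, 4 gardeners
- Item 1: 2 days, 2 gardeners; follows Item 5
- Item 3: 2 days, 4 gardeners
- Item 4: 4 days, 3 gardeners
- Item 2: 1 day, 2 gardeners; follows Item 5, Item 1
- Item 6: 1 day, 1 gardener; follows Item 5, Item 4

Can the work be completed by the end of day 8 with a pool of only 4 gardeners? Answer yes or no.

Total gardener-days = 35; over 8 days the average is 35/8 > 4, so some day must exceed 4.

no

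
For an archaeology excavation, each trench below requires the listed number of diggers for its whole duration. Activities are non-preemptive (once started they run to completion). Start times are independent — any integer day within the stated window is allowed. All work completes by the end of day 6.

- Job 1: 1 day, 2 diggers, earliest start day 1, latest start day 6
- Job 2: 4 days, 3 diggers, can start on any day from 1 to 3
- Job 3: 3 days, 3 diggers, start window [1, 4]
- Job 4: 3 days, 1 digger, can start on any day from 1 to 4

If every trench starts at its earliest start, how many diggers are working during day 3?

At early start, day 3 has: Job 2, Job 3, Job 4.
Demand: 3 + 3 + 1 = 7.

7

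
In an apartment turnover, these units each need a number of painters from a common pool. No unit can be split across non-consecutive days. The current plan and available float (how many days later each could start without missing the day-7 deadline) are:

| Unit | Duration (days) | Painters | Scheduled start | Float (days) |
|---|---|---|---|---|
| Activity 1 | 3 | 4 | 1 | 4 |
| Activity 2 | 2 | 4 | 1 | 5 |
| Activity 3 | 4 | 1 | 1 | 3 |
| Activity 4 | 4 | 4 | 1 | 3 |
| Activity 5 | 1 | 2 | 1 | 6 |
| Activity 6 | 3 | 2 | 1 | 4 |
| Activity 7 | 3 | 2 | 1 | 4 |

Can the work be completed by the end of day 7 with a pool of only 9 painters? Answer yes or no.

Schedule Activity 1@1, Activity 2@1, Activity 3@1, Activity 4@3, Activity 5@4, Activity 6@4, Activity 7@5: d1:9  d2:9  d3:9  d4:9  d5:8  d6:8  d7:2 — peak 9 ≤ 9.

yes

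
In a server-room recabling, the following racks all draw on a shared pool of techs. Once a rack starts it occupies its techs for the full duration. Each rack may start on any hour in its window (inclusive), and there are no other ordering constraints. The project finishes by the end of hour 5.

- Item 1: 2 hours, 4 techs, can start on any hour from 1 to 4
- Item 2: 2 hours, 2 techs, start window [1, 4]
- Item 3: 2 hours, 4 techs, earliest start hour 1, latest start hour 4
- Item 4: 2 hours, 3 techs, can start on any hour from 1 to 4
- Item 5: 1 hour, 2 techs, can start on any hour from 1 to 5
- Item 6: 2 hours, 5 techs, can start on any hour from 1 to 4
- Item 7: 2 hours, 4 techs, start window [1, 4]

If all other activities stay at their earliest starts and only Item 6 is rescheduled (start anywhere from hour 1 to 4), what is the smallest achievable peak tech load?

19

Item 6@1: h1:24  h2:22  h3:0  h4:0  h5:0 → peak 24
Item 6@2: h1:19  h2:22  h3:5  h4:0  h5:0 → peak 22
Item 6@3: h1:19  h2:17  h3:5  h4:5  h5:0 → peak 19
Item 6@4: h1:19  h2:17  h3:0  h4:5  h5:5 → peak 19
Best is Item 6@3, peak 19.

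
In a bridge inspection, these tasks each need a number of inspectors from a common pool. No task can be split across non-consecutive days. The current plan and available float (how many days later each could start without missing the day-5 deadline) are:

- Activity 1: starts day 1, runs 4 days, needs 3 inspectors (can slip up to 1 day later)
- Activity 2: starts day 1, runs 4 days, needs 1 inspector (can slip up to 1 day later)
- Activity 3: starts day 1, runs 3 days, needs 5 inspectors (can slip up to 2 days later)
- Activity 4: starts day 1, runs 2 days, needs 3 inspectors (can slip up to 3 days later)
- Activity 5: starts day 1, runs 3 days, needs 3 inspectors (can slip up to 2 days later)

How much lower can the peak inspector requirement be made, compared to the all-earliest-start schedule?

Early-start peak: d1:15  d2:15  d3:12  d4:4  d5:0 ⇒ 15.
Leveled (Activity 1@1, Activity 2@1, Activity 3@1, Activity 4@1, Activity 5@3): d1:12  d2:12  d3:12  d4:7  d5:3 ⇒ 12.
Reduction 15 − 12 = 3.

3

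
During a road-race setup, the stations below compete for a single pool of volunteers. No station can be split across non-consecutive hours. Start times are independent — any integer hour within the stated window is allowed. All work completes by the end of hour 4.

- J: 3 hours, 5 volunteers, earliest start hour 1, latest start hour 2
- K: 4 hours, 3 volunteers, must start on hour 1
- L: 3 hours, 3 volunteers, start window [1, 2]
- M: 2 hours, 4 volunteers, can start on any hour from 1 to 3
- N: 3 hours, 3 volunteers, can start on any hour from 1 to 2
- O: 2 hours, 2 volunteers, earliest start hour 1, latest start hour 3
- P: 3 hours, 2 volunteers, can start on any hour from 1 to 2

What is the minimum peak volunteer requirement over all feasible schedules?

20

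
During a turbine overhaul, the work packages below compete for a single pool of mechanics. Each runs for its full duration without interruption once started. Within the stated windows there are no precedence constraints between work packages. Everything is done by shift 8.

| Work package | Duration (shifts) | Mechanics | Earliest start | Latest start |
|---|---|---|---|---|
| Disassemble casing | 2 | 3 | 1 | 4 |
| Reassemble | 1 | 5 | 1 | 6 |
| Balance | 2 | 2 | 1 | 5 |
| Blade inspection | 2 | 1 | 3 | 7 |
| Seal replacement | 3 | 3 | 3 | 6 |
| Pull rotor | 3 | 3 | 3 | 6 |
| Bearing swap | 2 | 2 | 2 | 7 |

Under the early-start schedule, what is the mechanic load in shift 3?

At early start, shift 3 has: Blade inspection, Seal replacement, Pull rotor, Bearing swap.
Demand: 1 + 3 + 3 + 2 = 9.

9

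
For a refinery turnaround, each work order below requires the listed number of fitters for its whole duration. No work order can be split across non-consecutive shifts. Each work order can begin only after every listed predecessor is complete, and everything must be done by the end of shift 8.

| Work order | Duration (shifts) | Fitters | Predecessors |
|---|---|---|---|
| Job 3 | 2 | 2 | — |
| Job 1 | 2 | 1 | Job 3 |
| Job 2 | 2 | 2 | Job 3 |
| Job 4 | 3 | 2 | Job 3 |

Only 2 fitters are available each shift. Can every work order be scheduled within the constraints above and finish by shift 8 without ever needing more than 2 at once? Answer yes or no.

no

The minimum achievable peak is 3; 2 < 3, so no feasible schedule stays within the cap.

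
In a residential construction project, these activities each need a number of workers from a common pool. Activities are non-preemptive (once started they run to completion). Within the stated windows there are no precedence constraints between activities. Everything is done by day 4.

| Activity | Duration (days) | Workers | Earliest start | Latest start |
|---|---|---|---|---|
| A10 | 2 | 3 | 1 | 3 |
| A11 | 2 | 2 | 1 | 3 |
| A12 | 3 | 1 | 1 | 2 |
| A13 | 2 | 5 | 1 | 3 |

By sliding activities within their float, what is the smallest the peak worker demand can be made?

Early-start (A10@1, A11@1, A12@1, A13@1) gives peak 11: d1:11  d2:11  d3:1  d4:0.
Shift A13→3.
Schedule A10@1, A11@1, A12@1, A13@3: d1:6  d2:6  d3:6  d4:5 — peak 6.
Total worker-days = 23 over 4 days ⇒ peak ≥ ⌈23/4⌉ = 6, so 6 is optimal.

6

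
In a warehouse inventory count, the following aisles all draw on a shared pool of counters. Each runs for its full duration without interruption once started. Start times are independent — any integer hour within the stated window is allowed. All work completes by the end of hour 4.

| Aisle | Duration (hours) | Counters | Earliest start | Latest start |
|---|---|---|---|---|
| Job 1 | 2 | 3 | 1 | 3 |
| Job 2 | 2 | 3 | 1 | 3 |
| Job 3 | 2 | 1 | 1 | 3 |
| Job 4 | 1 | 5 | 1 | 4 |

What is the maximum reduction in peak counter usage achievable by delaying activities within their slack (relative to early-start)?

6

Early-start peak: h1:12  h2:7  h3:0  h4:0 ⇒ 12.
Leveled (Job 1@1, Job 2@1, Job 3@3, Job 4@3): h1:6  h2:6  h3:6  h4:1 ⇒ 6.
Reduction 12 − 6 = 6.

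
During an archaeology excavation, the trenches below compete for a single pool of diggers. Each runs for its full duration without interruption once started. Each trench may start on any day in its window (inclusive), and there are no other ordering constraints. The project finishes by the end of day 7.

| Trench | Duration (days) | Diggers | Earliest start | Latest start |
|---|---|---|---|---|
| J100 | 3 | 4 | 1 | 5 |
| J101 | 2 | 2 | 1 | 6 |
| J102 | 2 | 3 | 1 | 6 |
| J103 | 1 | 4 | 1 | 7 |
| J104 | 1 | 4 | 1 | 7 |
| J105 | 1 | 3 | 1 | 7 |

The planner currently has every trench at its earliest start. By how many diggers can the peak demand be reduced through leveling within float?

14

Early-start peak: d1:20  d2:9  d3:4  d4:0  d5:0  d6:0  d7:0 ⇒ 20.
Leveled (J100@1, J101@1, J102@4, J103@6, J104@7, J105@4): d1:6  d2:6  d3:4  d4:6  d5:3  d6:4  d7:4 ⇒ 6.
Reduction 20 − 6 = 14.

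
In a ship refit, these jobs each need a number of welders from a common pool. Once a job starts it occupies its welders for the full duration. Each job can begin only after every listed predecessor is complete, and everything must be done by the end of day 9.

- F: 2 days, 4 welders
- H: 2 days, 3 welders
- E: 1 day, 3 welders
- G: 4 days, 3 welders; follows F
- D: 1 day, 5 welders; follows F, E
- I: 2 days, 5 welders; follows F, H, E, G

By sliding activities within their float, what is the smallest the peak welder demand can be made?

6

Early-start (F@1, H@1, E@1, G@3, D@3, I@7) gives peak 10: d1:10  d2:7  d3:8  d4:3  d5:3  d6:3  d7:5  d8:5  d9:0.
Shift H→3, E→5, D→7, I→8.
Schedule F@1, H@3, E@5, G@3, D@7, I@8: d1:4  d2:4  d3:6  d4:6  d5:6  d6:3  d7:5  d8:5  d9:5 — peak 6.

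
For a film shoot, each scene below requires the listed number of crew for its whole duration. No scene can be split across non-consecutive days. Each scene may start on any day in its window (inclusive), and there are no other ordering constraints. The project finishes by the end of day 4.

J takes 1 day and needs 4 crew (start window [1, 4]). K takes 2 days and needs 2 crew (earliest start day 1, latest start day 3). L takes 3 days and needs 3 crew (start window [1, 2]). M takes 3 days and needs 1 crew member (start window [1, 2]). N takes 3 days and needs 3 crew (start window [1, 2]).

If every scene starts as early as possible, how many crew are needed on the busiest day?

13

Early-start schedule: J@1, K@1, L@1, M@1, N@1.
Load per day: day 1: 13, day 2: 9, day 3: 7, day 4: 0.
Peak is 13.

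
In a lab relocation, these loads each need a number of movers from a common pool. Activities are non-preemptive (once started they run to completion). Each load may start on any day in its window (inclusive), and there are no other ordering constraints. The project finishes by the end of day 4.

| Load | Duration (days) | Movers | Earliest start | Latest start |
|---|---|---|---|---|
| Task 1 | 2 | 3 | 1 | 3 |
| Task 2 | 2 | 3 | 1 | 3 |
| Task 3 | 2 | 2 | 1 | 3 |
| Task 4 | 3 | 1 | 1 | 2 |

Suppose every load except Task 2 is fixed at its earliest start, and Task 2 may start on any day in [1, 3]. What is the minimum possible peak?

Task 2@1: d1:9  d2:9  d3:1  d4:0 → peak 9
Task 2@2: d1:6  d2:9  d3:4  d4:0 → peak 9
Task 2@3: d1:6  d2:6  d3:4  d4:3 → peak 6
Best is Task 2@3, peak 6.

6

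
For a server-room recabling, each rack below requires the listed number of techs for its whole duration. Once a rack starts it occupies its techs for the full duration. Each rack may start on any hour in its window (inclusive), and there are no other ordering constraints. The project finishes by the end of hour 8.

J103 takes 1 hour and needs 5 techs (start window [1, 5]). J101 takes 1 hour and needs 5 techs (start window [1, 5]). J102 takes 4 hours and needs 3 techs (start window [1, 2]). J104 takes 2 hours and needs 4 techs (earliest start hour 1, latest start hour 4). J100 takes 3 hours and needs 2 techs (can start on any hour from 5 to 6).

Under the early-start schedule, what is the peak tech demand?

17

Early-start schedule: J103@1, J101@1, J102@1, J104@1, J100@5.
Load per hour: hour 1: 17, hour 2: 7, hour 3: 3, hour 4: 3, hour 5: 2, hour 6: 2, hour 7: 2, hour 8: 0.
Peak is 17.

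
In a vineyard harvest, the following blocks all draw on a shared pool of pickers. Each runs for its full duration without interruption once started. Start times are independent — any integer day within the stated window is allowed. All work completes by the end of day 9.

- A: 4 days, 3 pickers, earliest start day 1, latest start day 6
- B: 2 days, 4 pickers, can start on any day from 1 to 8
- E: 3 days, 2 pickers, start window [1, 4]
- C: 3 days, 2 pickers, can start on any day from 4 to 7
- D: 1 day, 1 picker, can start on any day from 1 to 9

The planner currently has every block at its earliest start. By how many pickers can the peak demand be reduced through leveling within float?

5

Early-start peak: d1:10  d2:9  d3:5  d4:5  d5:2  d6:2  d7:0  d8:0  d9:0 ⇒ 10.
Leveled (A@1, B@5, E@1, C@7, D@4): d1:5  d2:5  d3:5  d4:4  d5:4  d6:4  d7:2  d8:2  d9:2 ⇒ 5.
Reduction 10 − 5 = 5.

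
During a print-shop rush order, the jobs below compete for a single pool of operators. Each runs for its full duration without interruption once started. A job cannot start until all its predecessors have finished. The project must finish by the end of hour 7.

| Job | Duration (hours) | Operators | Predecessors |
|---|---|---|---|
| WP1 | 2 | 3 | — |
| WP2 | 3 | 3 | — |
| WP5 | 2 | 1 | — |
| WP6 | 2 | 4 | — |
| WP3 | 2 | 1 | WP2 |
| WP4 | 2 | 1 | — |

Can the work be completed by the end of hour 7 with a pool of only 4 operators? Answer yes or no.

no

Total operator-hours = 29; over 7 hours the average is 29/7 > 4, so some hour must exceed 4.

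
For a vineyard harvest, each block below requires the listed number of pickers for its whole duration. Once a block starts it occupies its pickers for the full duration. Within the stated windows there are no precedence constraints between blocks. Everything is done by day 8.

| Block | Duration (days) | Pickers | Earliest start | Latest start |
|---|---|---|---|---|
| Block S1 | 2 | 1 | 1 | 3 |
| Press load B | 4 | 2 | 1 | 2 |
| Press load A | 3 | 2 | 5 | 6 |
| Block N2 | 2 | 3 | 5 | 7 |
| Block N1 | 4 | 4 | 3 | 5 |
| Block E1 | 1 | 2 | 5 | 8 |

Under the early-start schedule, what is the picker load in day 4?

6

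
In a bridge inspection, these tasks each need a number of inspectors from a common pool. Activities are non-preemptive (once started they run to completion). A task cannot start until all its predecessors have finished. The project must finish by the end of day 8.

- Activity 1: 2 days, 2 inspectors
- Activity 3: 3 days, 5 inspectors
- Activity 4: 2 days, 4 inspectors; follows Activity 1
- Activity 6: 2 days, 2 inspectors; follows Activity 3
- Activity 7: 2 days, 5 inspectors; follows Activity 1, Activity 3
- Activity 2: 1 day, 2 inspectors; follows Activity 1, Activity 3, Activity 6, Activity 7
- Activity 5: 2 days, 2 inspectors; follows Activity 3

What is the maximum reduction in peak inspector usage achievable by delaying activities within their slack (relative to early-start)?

6

Early-start peak: d1:7  d2:7  d3:9  d4:13  d5:9  d6:2  d7:0  d8:0 ⇒ 13.
Leveled (Activity 1@1, Activity 3@1, Activity 4@4, Activity 6@4, Activity 7@6, Activity 2@8, Activity 5@6): d1:7  d2:7  d3:5  d4:6  d5:6  d6:7  d7:7  d8:2 ⇒ 7.
Reduction 13 − 7 = 6.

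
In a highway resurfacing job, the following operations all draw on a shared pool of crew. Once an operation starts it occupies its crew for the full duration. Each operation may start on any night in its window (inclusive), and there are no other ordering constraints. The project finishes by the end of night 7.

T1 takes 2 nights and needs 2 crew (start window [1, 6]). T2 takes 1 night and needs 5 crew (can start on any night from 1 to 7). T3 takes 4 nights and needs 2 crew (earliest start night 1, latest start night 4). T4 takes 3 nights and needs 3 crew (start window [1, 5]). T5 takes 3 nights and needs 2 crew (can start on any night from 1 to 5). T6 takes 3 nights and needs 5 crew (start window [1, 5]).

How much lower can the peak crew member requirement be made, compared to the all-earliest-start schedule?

12

Early-start peak: n1:19  n2:14  n3:12  n4:2  n5:0  n6:0  n7:0 ⇒ 19.
Leveled (T1@1, T2@1, T3@3, T4@2, T5@2, T6@5): n1:7  n2:7  n3:7  n4:7  n5:7  n6:7  n7:5 ⇒ 7.
Reduction 19 − 7 = 12.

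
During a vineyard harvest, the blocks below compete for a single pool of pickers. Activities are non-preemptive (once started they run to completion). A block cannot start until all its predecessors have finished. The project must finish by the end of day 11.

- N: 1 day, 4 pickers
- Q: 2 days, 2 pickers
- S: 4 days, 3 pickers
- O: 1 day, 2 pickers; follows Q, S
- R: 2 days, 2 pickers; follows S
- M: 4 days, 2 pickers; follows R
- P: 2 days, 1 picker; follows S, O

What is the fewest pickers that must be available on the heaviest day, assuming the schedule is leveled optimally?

Early-start (N@1, Q@1, S@1, O@5, R@5, M@7, P@6) gives peak 9: d1:9  d2:5  d3:3  d4:3  d5:4  d6:3  d7:3  d8:2  d9:2  d10:2  d11:0.
Shift Q→6, S→2, O→8, R→6, M→8, P→9.
Schedule N@1, Q@6, S@2, O@8, R@6, M@8, P@9: d1:4  d2:3  d3:3  d4:3  d5:3  d6:4  d7:4  d8:4  d9:3  d10:3  d11:2 — peak 4.
Total picker-days = 36 over 11 days ⇒ peak ≥ ⌈36/11⌉ = 4, so 4 is optimal.

4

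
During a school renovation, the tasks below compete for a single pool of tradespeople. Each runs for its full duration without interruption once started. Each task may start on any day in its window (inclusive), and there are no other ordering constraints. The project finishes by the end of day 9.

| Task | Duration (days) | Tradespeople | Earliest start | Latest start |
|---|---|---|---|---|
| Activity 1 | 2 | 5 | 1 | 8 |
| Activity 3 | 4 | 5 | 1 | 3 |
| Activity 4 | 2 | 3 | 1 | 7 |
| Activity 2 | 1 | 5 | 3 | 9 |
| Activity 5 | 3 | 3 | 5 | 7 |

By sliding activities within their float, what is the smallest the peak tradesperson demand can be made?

8

Early-start (Activity 1@1, Activity 3@1, Activity 4@1, Activity 2@3, Activity 5@5) gives peak 13: d1:13  d2:13  d3:10  d4:5  d5:3  d6:3  d7:3  d8:0  d9:0.
Shift Activity 3→3, Activity 2→7.
Schedule Activity 1@1, Activity 3@3, Activity 4@1, Activity 2@7, Activity 5@5: d1:8  d2:8  d3:5  d4:5  d5:8  d6:8  d7:8  d8:0  d9:0 — peak 8.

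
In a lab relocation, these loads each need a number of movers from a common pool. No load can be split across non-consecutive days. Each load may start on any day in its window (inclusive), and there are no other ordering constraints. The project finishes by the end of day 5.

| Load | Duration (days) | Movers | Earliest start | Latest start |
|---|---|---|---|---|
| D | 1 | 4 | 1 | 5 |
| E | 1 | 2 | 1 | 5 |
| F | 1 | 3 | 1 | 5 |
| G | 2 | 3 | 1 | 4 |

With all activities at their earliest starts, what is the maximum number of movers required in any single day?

Early-start schedule: D@1, E@1, F@1, G@1.
Load per day: day 1: 12, day 2: 3, day 3: 0, day 4: 0, day 5: 0.
Peak is 12.

12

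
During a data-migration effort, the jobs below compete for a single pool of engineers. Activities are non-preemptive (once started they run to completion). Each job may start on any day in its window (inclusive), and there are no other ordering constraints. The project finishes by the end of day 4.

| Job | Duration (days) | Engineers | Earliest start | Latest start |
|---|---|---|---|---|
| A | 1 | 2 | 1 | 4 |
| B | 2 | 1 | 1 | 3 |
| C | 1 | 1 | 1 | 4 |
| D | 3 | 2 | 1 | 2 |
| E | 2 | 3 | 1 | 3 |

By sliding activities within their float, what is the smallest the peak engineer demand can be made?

5

Early-start (A@1, B@1, C@1, D@1, E@1) gives peak 9: d1:9  d2:6  d3:2  d4:0.
Shift D→2, E→3.
Schedule A@1, B@1, C@1, D@2, E@3: d1:4  d2:3  d3:5  d4:5 — peak 5.
Total engineer-days = 17 over 4 days ⇒ peak ≥ ⌈17/4⌉ = 5, so 5 is optimal.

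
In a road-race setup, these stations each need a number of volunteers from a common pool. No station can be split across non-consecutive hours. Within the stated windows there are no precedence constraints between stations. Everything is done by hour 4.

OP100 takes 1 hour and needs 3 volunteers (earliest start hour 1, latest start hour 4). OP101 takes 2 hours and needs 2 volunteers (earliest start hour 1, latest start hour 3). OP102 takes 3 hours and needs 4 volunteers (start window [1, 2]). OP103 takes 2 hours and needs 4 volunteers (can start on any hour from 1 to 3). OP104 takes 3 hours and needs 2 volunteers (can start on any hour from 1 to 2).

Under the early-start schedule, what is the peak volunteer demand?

15

Early-start schedule: OP100@1, OP101@1, OP102@1, OP103@1, OP104@1.
Load per hour: hour 1: 15, hour 2: 12, hour 3: 6, hour 4: 0.
Peak is 15.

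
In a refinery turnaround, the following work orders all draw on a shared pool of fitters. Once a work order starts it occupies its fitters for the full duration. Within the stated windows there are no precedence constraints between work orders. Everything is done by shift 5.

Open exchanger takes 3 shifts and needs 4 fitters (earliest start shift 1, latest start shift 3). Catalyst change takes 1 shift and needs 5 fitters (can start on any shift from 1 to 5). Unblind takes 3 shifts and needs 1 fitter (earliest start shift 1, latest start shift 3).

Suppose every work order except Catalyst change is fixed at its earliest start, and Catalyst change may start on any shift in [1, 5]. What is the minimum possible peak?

5

Catalyst change@1: s1:10  s2:5  s3:5  s4:0  s5:0 → peak 10
Catalyst change@2: s1:5  s2:10  s3:5  s4:0  s5:0 → peak 10
Catalyst change@3: s1:5  s2:5  s3:10  s4:0  s5:0 → peak 10
Catalyst change@4: s1:5  s2:5  s3:5  s4:5  s5:0 → peak 5
Catalyst change@5: s1:5  s2:5  s3:5  s4:0  s5:5 → peak 5
Best is Catalyst change@4, peak 5.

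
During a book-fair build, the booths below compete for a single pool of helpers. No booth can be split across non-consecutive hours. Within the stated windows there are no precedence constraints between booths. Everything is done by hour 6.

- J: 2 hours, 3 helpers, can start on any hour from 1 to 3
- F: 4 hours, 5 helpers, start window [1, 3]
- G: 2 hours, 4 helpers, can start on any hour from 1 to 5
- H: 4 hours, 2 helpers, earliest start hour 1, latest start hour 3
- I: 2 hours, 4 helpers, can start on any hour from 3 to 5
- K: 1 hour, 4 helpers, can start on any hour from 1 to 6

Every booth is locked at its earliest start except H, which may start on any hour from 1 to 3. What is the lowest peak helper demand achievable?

16

H@1: h1:18  h2:14  h3:11  h4:11  h5:0  h6:0 → peak 18
H@2: h1:16  h2:14  h3:11  h4:11  h5:2  h6:0 → peak 16
H@3: h1:16  h2:12  h3:11  h4:11  h5:2  h6:2 → peak 16
Best is H@2, peak 16.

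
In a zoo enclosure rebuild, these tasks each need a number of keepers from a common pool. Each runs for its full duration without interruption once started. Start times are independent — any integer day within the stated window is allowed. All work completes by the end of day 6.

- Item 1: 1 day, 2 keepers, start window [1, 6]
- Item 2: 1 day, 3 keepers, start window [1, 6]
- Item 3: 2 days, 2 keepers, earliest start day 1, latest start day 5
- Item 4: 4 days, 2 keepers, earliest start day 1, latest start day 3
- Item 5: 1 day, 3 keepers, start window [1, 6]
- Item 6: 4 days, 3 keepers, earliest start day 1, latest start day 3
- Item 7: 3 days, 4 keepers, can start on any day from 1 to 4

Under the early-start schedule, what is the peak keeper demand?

Early-start schedule: Item 1@1, Item 2@1, Item 3@1, Item 4@1, Item 5@1, Item 6@1, Item 7@1.
Load per day: day 1: 19, day 2: 11, day 3: 9, day 4: 5, day 5: 0, day 6: 0.
Peak is 19.

19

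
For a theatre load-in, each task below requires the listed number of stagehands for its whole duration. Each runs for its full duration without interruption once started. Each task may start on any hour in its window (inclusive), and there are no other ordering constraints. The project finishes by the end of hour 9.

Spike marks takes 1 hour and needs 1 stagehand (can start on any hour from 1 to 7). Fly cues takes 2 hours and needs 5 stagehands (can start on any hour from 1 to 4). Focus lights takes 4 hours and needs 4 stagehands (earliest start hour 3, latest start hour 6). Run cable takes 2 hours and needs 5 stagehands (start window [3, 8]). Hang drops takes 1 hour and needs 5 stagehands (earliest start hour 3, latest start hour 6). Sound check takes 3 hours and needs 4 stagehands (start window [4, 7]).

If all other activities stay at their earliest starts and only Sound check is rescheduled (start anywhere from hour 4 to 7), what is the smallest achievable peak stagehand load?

Sound check@4: h1:6  h2:5  h3:14  h4:13  h5:8  h6:8  h7:0  h8:0  h9:0 → peak 14
Sound check@5: h1:6  h2:5  h3:14  h4:9  h5:8  h6:8  h7:4  h8:0  h9:0 → peak 14
Sound check@6: h1:6  h2:5  h3:14  h4:9  h5:4  h6:8  h7:4  h8:4  h9:0 → peak 14
Sound check@7: h1:6  h2:5  h3:14  h4:9  h5:4  h6:4  h7:4  h8:4  h9:4 → peak 14
Best is Sound check@4, peak 14.

14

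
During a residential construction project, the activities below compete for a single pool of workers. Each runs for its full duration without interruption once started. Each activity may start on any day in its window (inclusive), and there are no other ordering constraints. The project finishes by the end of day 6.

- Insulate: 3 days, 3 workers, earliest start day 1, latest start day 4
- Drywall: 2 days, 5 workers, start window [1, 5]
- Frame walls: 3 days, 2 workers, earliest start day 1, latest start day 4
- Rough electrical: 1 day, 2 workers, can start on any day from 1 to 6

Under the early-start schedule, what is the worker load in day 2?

10

At early start, day 2 has: Insulate, Drywall, Frame walls.
Demand: 3 + 5 + 2 = 10.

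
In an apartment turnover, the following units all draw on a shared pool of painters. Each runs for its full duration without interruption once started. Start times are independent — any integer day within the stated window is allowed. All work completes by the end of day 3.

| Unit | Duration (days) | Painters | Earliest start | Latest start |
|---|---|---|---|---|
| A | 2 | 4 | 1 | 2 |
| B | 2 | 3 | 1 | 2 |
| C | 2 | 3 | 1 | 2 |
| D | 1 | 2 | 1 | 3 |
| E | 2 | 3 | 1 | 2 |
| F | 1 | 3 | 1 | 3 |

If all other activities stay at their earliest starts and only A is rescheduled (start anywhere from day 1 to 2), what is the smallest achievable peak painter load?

14

A@1: d1:18  d2:13  d3:0 → peak 18
A@2: d1:14  d2:13  d3:4 → peak 14
Best is A@2, peak 14.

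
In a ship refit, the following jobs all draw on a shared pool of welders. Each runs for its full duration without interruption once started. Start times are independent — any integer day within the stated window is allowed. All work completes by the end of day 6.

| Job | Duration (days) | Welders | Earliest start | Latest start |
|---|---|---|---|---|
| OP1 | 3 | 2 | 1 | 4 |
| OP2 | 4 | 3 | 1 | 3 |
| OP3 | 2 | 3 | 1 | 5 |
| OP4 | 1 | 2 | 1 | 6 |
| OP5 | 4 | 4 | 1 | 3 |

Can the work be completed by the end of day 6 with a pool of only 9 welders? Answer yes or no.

yes

Schedule OP1@1, OP2@1, OP3@1, OP4@4, OP5@3: d1:8  d2:8  d3:9  d4:9  d5:4  d6:4 — peak 9 ≤ 9.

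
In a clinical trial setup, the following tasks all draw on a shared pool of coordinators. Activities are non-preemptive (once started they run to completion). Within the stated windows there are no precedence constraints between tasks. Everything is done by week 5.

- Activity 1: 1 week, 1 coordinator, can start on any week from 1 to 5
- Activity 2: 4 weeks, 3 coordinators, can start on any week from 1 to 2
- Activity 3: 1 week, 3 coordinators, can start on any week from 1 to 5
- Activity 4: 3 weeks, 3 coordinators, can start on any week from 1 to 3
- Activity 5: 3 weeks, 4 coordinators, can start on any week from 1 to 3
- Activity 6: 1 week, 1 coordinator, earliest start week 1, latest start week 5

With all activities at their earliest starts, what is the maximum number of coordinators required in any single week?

Early-start schedule: Activity 1@1, Activity 2@1, Activity 3@1, Activity 4@1, Activity 5@1, Activity 6@1.
Load per week: week 1: 15, week 2: 10, week 3: 10, week 4: 3, week 5: 0.
Peak is 15.

15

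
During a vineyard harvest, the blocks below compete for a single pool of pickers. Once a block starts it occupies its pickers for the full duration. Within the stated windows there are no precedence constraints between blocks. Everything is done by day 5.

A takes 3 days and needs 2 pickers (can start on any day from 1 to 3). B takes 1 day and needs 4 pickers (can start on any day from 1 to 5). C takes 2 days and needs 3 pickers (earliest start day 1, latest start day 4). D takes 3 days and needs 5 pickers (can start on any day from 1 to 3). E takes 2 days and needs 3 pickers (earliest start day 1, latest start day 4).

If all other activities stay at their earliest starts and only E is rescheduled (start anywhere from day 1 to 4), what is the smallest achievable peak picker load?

14

E@1: d1:17  d2:13  d3:7  d4:0  d5:0 → peak 17
E@2: d1:14  d2:13  d3:10  d4:0  d5:0 → peak 14
E@3: d1:14  d2:10  d3:10  d4:3  d5:0 → peak 14
E@4: d1:14  d2:10  d3:7  d4:3  d5:3 → peak 14
Best is E@2, peak 14.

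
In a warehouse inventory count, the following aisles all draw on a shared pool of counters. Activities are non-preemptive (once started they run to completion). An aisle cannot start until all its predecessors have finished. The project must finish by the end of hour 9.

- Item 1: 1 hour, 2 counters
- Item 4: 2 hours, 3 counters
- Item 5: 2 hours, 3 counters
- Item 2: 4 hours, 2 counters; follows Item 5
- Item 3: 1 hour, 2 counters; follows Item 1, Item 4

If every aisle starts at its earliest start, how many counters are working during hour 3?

At early start, hour 3 has: Item 2, Item 3.
Demand: 2 + 2 = 4.

4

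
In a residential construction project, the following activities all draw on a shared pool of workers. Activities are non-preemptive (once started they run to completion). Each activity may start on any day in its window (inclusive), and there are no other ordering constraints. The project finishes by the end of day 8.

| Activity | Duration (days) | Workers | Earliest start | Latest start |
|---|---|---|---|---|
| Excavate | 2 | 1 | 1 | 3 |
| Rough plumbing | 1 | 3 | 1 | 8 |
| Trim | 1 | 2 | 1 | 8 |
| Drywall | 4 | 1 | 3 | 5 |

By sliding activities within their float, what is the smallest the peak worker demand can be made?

3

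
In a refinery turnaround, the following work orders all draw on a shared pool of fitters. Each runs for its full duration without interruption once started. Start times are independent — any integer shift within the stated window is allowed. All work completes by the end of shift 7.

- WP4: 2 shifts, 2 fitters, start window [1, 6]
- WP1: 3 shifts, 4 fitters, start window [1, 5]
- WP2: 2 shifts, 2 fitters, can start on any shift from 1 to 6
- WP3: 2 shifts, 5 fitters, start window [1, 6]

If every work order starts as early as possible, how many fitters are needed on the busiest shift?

13

Early-start schedule: WP4@1, WP1@1, WP2@1, WP3@1.
Load per shift: shift 1: 13, shift 2: 13, shift 3: 4, shift 4: 0, shift 5: 0, shift 6: 0, shift 7: 0.
Peak is 13.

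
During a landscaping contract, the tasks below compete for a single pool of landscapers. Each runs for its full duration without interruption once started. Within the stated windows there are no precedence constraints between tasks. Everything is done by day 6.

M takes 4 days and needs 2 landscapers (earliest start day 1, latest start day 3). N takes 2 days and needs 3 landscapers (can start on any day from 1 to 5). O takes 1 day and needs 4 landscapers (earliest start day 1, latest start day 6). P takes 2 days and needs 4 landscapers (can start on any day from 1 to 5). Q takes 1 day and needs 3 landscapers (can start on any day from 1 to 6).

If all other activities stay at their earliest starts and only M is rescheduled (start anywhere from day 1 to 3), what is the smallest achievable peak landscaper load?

M@1: d1:16  d2:9  d3:2  d4:2  d5:0  d6:0 → peak 16
M@2: d1:14  d2:9  d3:2  d4:2  d5:2  d6:0 → peak 14
M@3: d1:14  d2:7  d3:2  d4:2  d5:2  d6:2 → peak 14
Best is M@2, peak 14.

14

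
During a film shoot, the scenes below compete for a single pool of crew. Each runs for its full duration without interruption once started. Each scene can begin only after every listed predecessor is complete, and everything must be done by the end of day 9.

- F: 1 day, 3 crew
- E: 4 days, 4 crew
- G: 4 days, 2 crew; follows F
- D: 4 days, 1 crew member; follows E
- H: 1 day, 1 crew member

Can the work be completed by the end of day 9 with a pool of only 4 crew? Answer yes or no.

Schedule F@1, E@2, G@6, D@6, H@1: d1:4  d2:4  d3:4  d4:4  d5:4  d6:3  d7:3  d8:3  d9:3 — peak 4 ≤ 4.

yes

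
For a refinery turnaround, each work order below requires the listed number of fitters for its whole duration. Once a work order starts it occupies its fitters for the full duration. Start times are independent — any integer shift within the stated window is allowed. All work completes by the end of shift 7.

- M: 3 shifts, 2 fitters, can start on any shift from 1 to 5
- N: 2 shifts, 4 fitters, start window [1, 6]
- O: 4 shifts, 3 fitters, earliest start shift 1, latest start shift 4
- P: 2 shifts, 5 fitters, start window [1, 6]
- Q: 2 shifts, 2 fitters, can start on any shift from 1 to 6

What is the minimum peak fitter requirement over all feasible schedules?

7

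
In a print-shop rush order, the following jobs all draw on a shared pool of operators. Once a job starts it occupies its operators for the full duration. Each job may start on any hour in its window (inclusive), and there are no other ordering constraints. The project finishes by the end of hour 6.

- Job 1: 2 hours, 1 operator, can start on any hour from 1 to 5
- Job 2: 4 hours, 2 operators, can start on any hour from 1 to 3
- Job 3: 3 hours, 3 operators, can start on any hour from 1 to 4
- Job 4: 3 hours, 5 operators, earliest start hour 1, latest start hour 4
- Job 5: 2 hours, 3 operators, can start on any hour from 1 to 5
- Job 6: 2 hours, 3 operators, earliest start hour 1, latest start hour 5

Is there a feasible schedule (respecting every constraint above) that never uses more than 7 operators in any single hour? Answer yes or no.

Total operator-hours = 46; over 6 hours the average is 46/6 > 7, so some hour must exceed 7.

no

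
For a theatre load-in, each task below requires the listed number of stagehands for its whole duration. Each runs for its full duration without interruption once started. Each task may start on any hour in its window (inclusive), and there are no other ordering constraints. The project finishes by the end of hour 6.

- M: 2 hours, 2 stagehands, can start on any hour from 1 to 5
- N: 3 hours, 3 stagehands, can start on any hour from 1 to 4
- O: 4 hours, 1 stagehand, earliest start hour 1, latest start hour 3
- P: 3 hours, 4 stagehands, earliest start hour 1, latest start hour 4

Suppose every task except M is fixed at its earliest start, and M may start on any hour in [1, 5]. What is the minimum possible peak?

8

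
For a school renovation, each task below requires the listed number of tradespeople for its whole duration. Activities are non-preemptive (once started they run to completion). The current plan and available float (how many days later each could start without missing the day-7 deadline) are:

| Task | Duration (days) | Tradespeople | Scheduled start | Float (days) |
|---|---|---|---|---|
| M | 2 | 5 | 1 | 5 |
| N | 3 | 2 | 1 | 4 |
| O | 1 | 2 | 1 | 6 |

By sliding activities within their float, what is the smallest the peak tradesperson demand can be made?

Early-start (M@1, N@1, O@1) gives peak 9: d1:9  d2:7  d3:2  d4:0  d5:0  d6:0  d7:0.
Shift N→3, O→3.
Schedule M@1, N@3, O@3: d1:5  d2:5  d3:4  d4:2  d5:2  d6:0  d7:0 — peak 5.

5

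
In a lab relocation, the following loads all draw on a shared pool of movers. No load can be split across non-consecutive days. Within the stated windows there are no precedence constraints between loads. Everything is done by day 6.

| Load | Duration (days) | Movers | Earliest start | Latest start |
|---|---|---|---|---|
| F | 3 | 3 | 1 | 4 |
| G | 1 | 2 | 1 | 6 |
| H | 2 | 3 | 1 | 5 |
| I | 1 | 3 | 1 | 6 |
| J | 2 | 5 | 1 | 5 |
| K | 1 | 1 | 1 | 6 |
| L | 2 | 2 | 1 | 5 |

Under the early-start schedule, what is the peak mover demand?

Early-start schedule: F@1, G@1, H@1, I@1, J@1, K@1, L@1.
Load per day: day 1: 19, day 2: 13, day 3: 3, day 4: 0, day 5: 0, day 6: 0.
Peak is 19.

19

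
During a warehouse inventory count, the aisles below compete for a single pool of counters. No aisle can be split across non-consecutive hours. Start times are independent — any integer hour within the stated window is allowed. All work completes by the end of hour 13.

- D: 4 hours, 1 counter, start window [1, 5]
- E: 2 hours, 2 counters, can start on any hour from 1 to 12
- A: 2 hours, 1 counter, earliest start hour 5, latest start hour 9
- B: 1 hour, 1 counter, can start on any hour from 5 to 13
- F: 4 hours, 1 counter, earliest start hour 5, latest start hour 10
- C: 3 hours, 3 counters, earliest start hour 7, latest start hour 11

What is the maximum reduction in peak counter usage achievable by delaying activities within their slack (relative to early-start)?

Early-start peak: h1:3  h2:3  h3:1  h4:1  h5:3  h6:2  h7:4  h8:4  h9:3  h10:0  h11:0  h12:0  h13:0 ⇒ 4.
Leveled (D@1, E@1, A@5, B@5, F@5, C@9): h1:3  h2:3  h3:1  h4:1  h5:3  h6:2  h7:1  h8:1  h9:3  h10:3  h11:3  h12:0  h13:0 ⇒ 3.
Reduction 4 − 3 = 1.

1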